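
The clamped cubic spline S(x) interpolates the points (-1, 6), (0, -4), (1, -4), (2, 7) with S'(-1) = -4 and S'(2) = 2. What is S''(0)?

With σ_i denoting the second derivative at x_i, h_i = 1, 1, 1, and Δ_i = (y_(i+1) − y_i)/h_i = -10, 0, 11:
  1·σ_0 + 4·σ_1 + 1·σ_2 = 6(Δ_1 - Δ_0) = 60
  1·σ_1 + 4·σ_2 + 1·σ_3 = 6(Δ_2 - Δ_1) = 66
Clamped end conditions give two more equations: 2h_0·σ_0 + h_0·σ_1 = 6(Δ_0 - S'(-1)) = -36 and h_2·σ_2 + 2h_2·σ_3 = 6(S'(2) - Δ_2) = -54.
Forward elimination and back-substitution give σ_0 = -26, σ_1 = 16, σ_2 = 22, σ_3 = -38.

16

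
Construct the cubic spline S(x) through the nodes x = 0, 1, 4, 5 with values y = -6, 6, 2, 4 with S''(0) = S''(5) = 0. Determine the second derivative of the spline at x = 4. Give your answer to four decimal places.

7.2727

Write M_i for S''(x_i). With h_i = 1, 3, 1 and divided differences Δ_i = 12, -4/3, 2, the continuity of S' gives the tridiagonal system
  1·M_0 + 8·M_1 + 3·M_2 = 6(Δ_1 - Δ_0) = -80
  3·M_1 + 8·M_2 + 1·M_3 = 6(Δ_2 - Δ_1) = 20
Natural end conditions: M_0 = M_3 = 0.
Solving: M_0 = 0, M_1 = -140/11, M_2 = 80/11, M_3 = 0.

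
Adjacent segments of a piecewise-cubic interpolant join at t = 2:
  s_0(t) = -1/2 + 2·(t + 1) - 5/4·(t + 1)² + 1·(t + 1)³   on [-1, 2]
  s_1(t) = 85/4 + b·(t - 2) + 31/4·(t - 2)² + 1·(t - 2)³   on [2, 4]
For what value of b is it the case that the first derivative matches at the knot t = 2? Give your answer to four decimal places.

s_0'(t) = 2 - 5/2·(t + 1) + 3·(t + 1)², so s_0'(2) = 43/2. On the right, s_1'(2) = b, so b = 43/2.

21.5000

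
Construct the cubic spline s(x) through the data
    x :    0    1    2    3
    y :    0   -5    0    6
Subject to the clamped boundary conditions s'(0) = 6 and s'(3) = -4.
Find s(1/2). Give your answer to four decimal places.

-1.2417

Put M_i = s'' at the i-th knot. Here h = (1, 1, 1) and Δ = (-5, 5, 6), so the interior equations h_(i-1)·M_(i-1) + 2(h_(i-1)+h_i)·M_i + h_i·M_(i+1) = 6(Δ_i − Δ_(i-1)) read
  1·M_0 + 4·M_1 + 1·M_2 = 6(Δ_1 - Δ_0) = 60
  1·M_1 + 4·M_2 + 1·M_3 = 6(Δ_2 - Δ_1) = 6
Clamped end conditions give two more equations: 2h_0·M_0 + h_0·M_1 = 6(Δ_0 - s'(0)) = -66 and h_2·M_2 + 2h_2·M_3 = 6(s'(3) - Δ_2) = -60.
Hence M_0 = -688/15, M_1 = 386/15, M_2 = 44/15, M_3 = -472/15.
On [0, 1], s(x) = 0 + 6·x - 344/15·x² + 179/15·x³.
With x = 1/2: s(1/2) = -149/120.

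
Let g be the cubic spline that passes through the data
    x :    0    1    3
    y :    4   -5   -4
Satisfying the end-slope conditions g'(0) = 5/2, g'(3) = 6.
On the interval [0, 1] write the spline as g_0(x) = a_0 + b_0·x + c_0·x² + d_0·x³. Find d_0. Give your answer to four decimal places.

9.9167

Put m_i = g'' at the i-th knot. Here h = (1, 2) and Δ = (-9, 1/2), so the interior equations h_(i-1)·m_(i-1) + 2(h_(i-1)+h_i)·m_i + h_i·m_(i+1) = 6(Δ_i − Δ_(i-1)) read
  1·m_0 + 6·m_1 + 2·m_2 = 6(Δ_1 - Δ_0) = 57
Clamped end conditions give two more equations: 2h_0·m_0 + h_0·m_1 = 6(Δ_0 - g'(0)) = -69 and h_1·m_1 + 2h_1·m_2 = 6(g'(3) - Δ_1) = 33.
Solving the tridiagonal system: m_0 = -257/6, m_1 = 50/3, m_2 = -1/12.
On [0, 1], with g_0(x) = a_0 + b_0·x + c_0·x² + d_0·x³: c_0 = m_0/2 = -257/12, d_0 = (m_1 - m_0)/(6h_0) = 119/12, b_0 = Δ_0 - h_0(2m_0 + m_1)/6 = 5/2.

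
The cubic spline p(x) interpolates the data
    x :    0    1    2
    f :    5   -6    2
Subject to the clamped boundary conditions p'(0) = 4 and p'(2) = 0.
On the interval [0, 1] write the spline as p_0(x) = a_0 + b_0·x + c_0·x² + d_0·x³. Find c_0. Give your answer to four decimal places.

-37.7500

Put M_i = p'' at the i-th knot. Here h = (1, 1) and Δ = (-11, 8), so the interior equations h_(i-1)·M_(i-1) + 2(h_(i-1)+h_i)·M_i + h_i·M_(i+1) = 6(Δ_i − Δ_(i-1)) read
  1·M_0 + 4·M_1 + 1·M_2 = 6(Δ_1 - Δ_0) = 114
Clamped end conditions give two more equations: 2h_0·M_0 + h_0·M_1 = 6(Δ_0 - p'(0)) = -90 and h_1·M_1 + 2h_1·M_2 = 6(p'(2) - Δ_1) = -48.
Solving the tridiagonal system: M_0 = -151/2, M_1 = 61, M_2 = -109/2.
On [0, 1], with p_0(x) = a_0 + b_0·x + c_0·x² + d_0·x³: c_0 = M_0/2 = -151/4, d_0 = (M_1 - M_0)/(6h_0) = 91/4, b_0 = Δ_0 - h_0(2M_0 + M_1)/6 = 4.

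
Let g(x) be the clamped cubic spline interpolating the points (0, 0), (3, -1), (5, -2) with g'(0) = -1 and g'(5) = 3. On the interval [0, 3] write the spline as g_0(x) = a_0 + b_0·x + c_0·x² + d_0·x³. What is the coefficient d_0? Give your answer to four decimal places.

-0.1870

With σ_i denoting the second derivative at x_i, h_i = 3, 2, and Δ_i = (y_(i+1) − y_i)/h_i = -1/3, -1/2:
  3·σ_0 + 10·σ_1 + 2·σ_2 = 6(Δ_1 - Δ_0) = -1
Clamped end conditions give two more equations: 2h_0·σ_0 + h_0·σ_1 = 6(Δ_0 - g'(0)) = 4 and h_1·σ_1 + 2h_1·σ_2 = 6(g'(5) - Δ_1) = 21.
Hence σ_0 = 47/30, σ_1 = -9/5, σ_2 = 123/20.
On [0, 3], with g_0(x) = a_0 + b_0·x + c_0·x² + d_0·x³: c_0 = σ_0/2 = 47/60, d_0 = (σ_1 - σ_0)/(6h_0) = -101/540, b_0 = Δ_0 - h_0(2σ_0 + σ_1)/6 = -1.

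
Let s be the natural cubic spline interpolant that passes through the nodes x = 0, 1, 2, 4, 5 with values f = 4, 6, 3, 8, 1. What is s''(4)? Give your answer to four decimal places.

Put m_i = s'' at the i-th knot. Here h = (1, 1, 2, 1) and Δ = (2, -3, 5/2, -7), so the interior equations h_(i-1)·m_(i-1) + 2(h_(i-1)+h_i)·m_i + h_i·m_(i+1) = 6(Δ_i − Δ_(i-1)) read
  1·m_0 + 4·m_1 + 1·m_2 = 6(Δ_1 - Δ_0) = -30
  1·m_1 + 6·m_2 + 2·m_3 = 6(Δ_2 - Δ_1) = 33
  2·m_2 + 6·m_3 + 1·m_4 = 6(Δ_3 - Δ_2) = -57
Natural end conditions: m_0 = m_4 = 0.
Hence m_0 = 0, m_1 = -636/61, m_2 = 714/61, m_3 = -1635/122, m_4 = 0.

-13.4016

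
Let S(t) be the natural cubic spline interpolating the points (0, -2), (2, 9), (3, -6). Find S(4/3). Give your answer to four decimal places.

With M_i denoting the second derivative at x_i, h_i = 2, 1, and Δ_i = (y_(i+1) − y_i)/h_i = 11/2, -15:
  2·M_0 + 6·M_1 + 1·M_2 = 6(Δ_1 - Δ_0) = -123
Natural end conditions: M_0 = M_2 = 0.
Forward elimination and back-substitution give M_0 = 0, M_1 = -41/2, M_2 = 0.
On [0, 2], S(t) = -2 + 37/3·t + 0·t² - 41/24·t³.
With t = 4/3: S(4/3) = 842/81.

10.3951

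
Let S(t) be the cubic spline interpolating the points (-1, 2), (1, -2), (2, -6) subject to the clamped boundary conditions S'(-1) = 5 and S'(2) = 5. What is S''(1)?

-4

With M_i denoting the second derivative at x_i, h_i = 2, 1, and Δ_i = (y_(i+1) − y_i)/h_i = -2, -4:
  2·M_0 + 6·M_1 + 1·M_2 = 6(Δ_1 - Δ_0) = -12
Clamped end conditions give two more equations: 2h_0·M_0 + h_0·M_1 = 6(Δ_0 - S'(-1)) = -42 and h_1·M_1 + 2h_1·M_2 = 6(S'(2) - Δ_1) = 54.
Solving the tridiagonal system: M_0 = -17/2, M_1 = -4, M_2 = 29.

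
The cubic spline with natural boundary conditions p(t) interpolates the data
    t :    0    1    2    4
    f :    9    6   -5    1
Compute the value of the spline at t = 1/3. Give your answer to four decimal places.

8.7987

Put m_i = p'' at the i-th knot. Here h = (1, 1, 2) and Δ = (-3, -11, 3), so the interior equations h_(i-1)·m_(i-1) + 2(h_(i-1)+h_i)·m_i + h_i·m_(i+1) = 6(Δ_i − Δ_(i-1)) read
  1·m_0 + 4·m_1 + 1·m_2 = 6(Δ_1 - Δ_0) = -48
  1·m_1 + 6·m_2 + 2·m_3 = 6(Δ_2 - Δ_1) = 84
Natural end conditions: m_0 = m_3 = 0.
Solving: m_0 = 0, m_1 = -372/23, m_2 = 384/23, m_3 = 0.
On [0, 1], p(t) = 9 - 7/23·t + 0·t² - 62/23·t³.
With t = 1/3: p(1/3) = 5464/621.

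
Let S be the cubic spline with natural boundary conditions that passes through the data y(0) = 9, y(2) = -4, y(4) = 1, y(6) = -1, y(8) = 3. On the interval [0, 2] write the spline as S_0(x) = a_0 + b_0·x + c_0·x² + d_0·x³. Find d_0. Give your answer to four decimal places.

0.6786

Write M_i for S''(x_i). With h_i = 2, 2, 2, 2 and divided differences Δ_i = -13/2, 5/2, -1, 2, the continuity of S' gives the tridiagonal system
  2·M_0 + 8·M_1 + 2·M_2 = 6(Δ_1 - Δ_0) = 54
  2·M_1 + 8·M_2 + 2·M_3 = 6(Δ_2 - Δ_1) = -21
  2·M_2 + 8·M_3 + 2·M_4 = 6(Δ_3 - Δ_2) = 18
Natural end conditions: M_0 = M_4 = 0.
Solving: M_0 = 0, M_1 = 57/7, M_2 = -39/7, M_3 = 51/14, M_4 = 0.
On [0, 2], with S_0(x) = a_0 + b_0·x + c_0·x² + d_0·x³: c_0 = M_0/2 = 0, d_0 = (M_1 - M_0)/(6h_0) = 19/28, b_0 = Δ_0 - h_0(2M_0 + M_1)/6 = -129/14.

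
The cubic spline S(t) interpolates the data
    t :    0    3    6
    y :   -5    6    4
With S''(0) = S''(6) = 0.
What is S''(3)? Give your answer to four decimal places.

-2.1667

Let M_i = S''(x_i). Step sizes h_i = 3, 3; slopes of the chords Δ_i = (y_(i+1) - y_i)/h_i = 11/3, -2/3.
  3·M_0 + 12·M_1 + 3·M_2 = 6(Δ_1 - Δ_0) = -26
Natural end conditions: M_0 = M_2 = 0.
Hence M_0 = 0, M_1 = -13/6, M_2 = 0.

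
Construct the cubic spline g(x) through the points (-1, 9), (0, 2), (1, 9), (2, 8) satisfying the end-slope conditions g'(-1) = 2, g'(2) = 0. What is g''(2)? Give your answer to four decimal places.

Put M_i = g'' at the i-th knot. Here h = (1, 1, 1) and Δ = (-7, 7, -1), so the interior equations h_(i-1)·M_(i-1) + 2(h_(i-1)+h_i)·M_i + h_i·M_(i+1) = 6(Δ_i − Δ_(i-1)) read
  1·M_0 + 4·M_1 + 1·M_2 = 6(Δ_1 - Δ_0) = 84
  1·M_1 + 4·M_2 + 1·M_3 = 6(Δ_2 - Δ_1) = -48
Clamped end conditions give two more equations: 2h_0·M_0 + h_0·M_1 = 6(Δ_0 - g'(-1)) = -54 and h_2·M_2 + 2h_2·M_3 = 6(g'(2) - Δ_2) = 6.
Hence M_0 = -698/15, M_1 = 586/15, M_2 = -386/15, M_3 = 238/15.

15.8667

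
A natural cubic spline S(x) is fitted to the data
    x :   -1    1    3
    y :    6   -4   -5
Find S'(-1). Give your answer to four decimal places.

Put M_i = S'' at the i-th knot. Here h = (2, 2) and Δ = (-5, -1/2), so the interior equations h_(i-1)·M_(i-1) + 2(h_(i-1)+h_i)·M_i + h_i·M_(i+1) = 6(Δ_i − Δ_(i-1)) read
  2·M_0 + 8·M_1 + 2·M_2 = 6(Δ_1 - Δ_0) = 27
Natural end conditions: M_0 = M_2 = 0.
Solving: M_0 = 0, M_1 = 27/8, M_2 = 0.
On [-1, 1], S'(x) = b_0 + 2c_0·(x + 1) + 3d_0·(x + 1)² with b_0 = Δ_0 - h_0(2M_0 + M_1)/6 = -49/8, c_0 = M_0/2 = 0, d_0 = (M_1 - M_0)/(6h_0) = 9/32. So S'(-1) = -49/8.

-6.1250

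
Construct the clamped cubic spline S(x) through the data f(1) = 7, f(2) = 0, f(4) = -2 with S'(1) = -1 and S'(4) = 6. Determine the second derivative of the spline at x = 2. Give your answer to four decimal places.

7.3333

Put M_i = S'' at the i-th knot. Here h = (1, 2) and Δ = (-7, -1), so the interior equations h_(i-1)·M_(i-1) + 2(h_(i-1)+h_i)·M_i + h_i·M_(i+1) = 6(Δ_i − Δ_(i-1)) read
  1·M_0 + 6·M_1 + 2·M_2 = 6(Δ_1 - Δ_0) = 36
Clamped end conditions give two more equations: 2h_0·M_0 + h_0·M_1 = 6(Δ_0 - S'(1)) = -36 and h_1·M_1 + 2h_1·M_2 = 6(S'(4) - Δ_1) = 42.
Forward elimination and back-substitution give M_0 = -65/3, M_1 = 22/3, M_2 = 41/6.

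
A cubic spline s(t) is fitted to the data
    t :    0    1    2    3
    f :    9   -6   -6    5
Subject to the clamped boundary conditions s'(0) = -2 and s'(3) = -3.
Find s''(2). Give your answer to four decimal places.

22.1333

Put m_i = s'' at the i-th knot. Here h = (1, 1, 1) and Δ = (-15, 0, 11), so the interior equations h_(i-1)·m_(i-1) + 2(h_(i-1)+h_i)·m_i + h_i·m_(i+1) = 6(Δ_i − Δ_(i-1)) read
  1·m_0 + 4·m_1 + 1·m_2 = 6(Δ_1 - Δ_0) = 90
  1·m_1 + 4·m_2 + 1·m_3 = 6(Δ_2 - Δ_1) = 66
Clamped end conditions give two more equations: 2h_0·m_0 + h_0·m_1 = 6(Δ_0 - s'(0)) = -78 and h_2·m_2 + 2h_2·m_3 = 6(s'(3) - Δ_2) = -84.
Forward elimination and back-substitution give m_0 = -814/15, m_1 = 458/15, m_2 = 332/15, m_3 = -796/15.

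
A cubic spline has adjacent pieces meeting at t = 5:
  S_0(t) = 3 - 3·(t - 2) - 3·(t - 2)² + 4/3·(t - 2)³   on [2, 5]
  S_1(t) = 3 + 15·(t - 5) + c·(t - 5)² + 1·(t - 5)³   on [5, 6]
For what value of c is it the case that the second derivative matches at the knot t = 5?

9

S_0''(t) = -6 + 8·(t - 2), so S_0''(5) = 18. On the right, S_1''(5) = 2c, so c = 9.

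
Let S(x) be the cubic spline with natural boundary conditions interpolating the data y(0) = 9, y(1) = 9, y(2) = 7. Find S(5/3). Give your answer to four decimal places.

With M_i denoting the second derivative at x_i, h_i = 1, 1, and Δ_i = (y_(i+1) − y_i)/h_i = 0, -2:
  1·M_0 + 4·M_1 + 1·M_2 = 6(Δ_1 - Δ_0) = -12
Natural end conditions: M_0 = M_2 = 0.
Solving the tridiagonal system: M_0 = 0, M_1 = -3, M_2 = 0.
On [1, 2], S(x) = 9 - 1·(x - 1) - 3/2·(x - 1)² + 1/2·(x - 1)³.
With (x - 1) = 2/3: S(5/3) = 211/27.

7.8148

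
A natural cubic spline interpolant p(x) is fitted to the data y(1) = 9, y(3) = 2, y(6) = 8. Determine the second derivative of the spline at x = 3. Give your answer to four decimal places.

3.3000

Put M_i = p'' at the i-th knot. Here h = (2, 3) and Δ = (-7/2, 2), so the interior equations h_(i-1)·M_(i-1) + 2(h_(i-1)+h_i)·M_i + h_i·M_(i+1) = 6(Δ_i − Δ_(i-1)) read
  2·M_0 + 10·M_1 + 3·M_2 = 6(Δ_1 - Δ_0) = 33
Natural end conditions: M_0 = M_2 = 0.
Hence M_0 = 0, M_1 = 33/10, M_2 = 0.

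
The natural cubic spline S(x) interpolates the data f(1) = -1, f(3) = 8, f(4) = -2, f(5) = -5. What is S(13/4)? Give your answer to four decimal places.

5.8516

With M_i denoting the second derivative at x_i, h_i = 2, 1, 1, and Δ_i = (y_(i+1) − y_i)/h_i = 9/2, -10, -3:
  2·M_0 + 6·M_1 + 1·M_2 = 6(Δ_1 - Δ_0) = -87
  1·M_1 + 4·M_2 + 1·M_3 = 6(Δ_2 - Δ_1) = 42
Natural end conditions: M_0 = M_3 = 0.
Forward elimination and back-substitution give M_0 = 0, M_1 = -390/23, M_2 = 339/23, M_3 = 0.
On [3, 4], S(x) = 8 - 313/46·(x - 3) - 195/23·(x - 3)² + 243/46·(x - 3)³.
With (x - 3) = 1/4: S(13/4) = 749/128.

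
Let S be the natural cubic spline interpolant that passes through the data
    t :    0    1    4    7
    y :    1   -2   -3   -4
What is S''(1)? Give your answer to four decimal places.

2.2069

Let σ_i = S''(x_i). Step sizes h_i = 1, 3, 3; slopes of the chords Δ_i = (y_(i+1) - y_i)/h_i = -3, -1/3, -1/3.
  1·σ_0 + 8·σ_1 + 3·σ_2 = 6(Δ_1 - Δ_0) = 16
  3·σ_1 + 12·σ_2 + 3·σ_3 = 6(Δ_2 - Δ_1) = 0
Natural end conditions: σ_0 = σ_3 = 0.
Forward elimination and back-substitution give σ_0 = 0, σ_1 = 64/29, σ_2 = -16/29, σ_3 = 0.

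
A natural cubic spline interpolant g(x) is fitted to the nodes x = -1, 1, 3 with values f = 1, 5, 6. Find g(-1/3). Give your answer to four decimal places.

2.5556

Put σ_i = g'' at the i-th knot. Here h = (2, 2) and Δ = (2, 1/2), so the interior equations h_(i-1)·σ_(i-1) + 2(h_(i-1)+h_i)·σ_i + h_i·σ_(i+1) = 6(Δ_i − Δ_(i-1)) read
  2·σ_0 + 8·σ_1 + 2·σ_2 = 6(Δ_1 - Δ_0) = -9
Natural end conditions: σ_0 = σ_2 = 0.
Forward elimination and back-substitution give σ_0 = 0, σ_1 = -9/8, σ_2 = 0.
On [-1, 1], g(x) = 1 + 19/8·(x + 1) + 0·(x + 1)² - 3/32·(x + 1)³.
With (x + 1) = 2/3: g(-1/3) = 23/9.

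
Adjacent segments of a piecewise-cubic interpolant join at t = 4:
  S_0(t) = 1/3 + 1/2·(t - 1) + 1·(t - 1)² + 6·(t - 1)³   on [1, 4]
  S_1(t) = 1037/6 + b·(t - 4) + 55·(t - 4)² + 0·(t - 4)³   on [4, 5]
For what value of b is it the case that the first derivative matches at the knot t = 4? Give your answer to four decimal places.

168.5000

S_0'(t) = 1/2 + 2·(t - 1) + 18·(t - 1)², so S_0'(4) = 337/2. On the right, S_1'(4) = b, so b = 337/2.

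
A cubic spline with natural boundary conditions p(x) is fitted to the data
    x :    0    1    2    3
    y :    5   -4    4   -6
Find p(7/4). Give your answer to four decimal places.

Let σ_i = p''(x_i). Step sizes h_i = 1, 1, 1; slopes of the chords Δ_i = (y_(i+1) - y_i)/h_i = -9, 8, -10.
  1·σ_0 + 4·σ_1 + 1·σ_2 = 6(Δ_1 - Δ_0) = 102
  1·σ_1 + 4·σ_2 + 1·σ_3 = 6(Δ_2 - Δ_1) = -108
Natural end conditions: σ_0 = σ_3 = 0.
Forward elimination and back-substitution give σ_0 = 0, σ_1 = 172/5, σ_2 = -178/5, σ_3 = 0.
On [1, 2], p(x) = -4 + 37/15·(x - 1) + 86/5·(x - 1)² - 35/3·(x - 1)³.
With (x - 1) = 3/4: p(7/4) = 833/320.

2.6031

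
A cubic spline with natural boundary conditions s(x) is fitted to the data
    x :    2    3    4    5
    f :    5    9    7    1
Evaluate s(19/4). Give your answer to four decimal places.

Put M_i = s'' at the i-th knot. Here h = (1, 1, 1) and Δ = (4, -2, -6), so the interior equations h_(i-1)·M_(i-1) + 2(h_(i-1)+h_i)·M_i + h_i·M_(i+1) = 6(Δ_i − Δ_(i-1)) read
  1·M_0 + 4·M_1 + 1·M_2 = 6(Δ_1 - Δ_0) = -36
  1·M_1 + 4·M_2 + 1·M_3 = 6(Δ_2 - Δ_1) = -24
Natural end conditions: M_0 = M_3 = 0.
Hence M_0 = 0, M_1 = -8, M_2 = -4, M_3 = 0.
On [4, 5], s(x) = 7 - 14/3·(x - 4) - 2·(x - 4)² + 2/3·(x - 4)³.
With (x - 4) = 3/4: s(19/4) = 85/32.

2.6563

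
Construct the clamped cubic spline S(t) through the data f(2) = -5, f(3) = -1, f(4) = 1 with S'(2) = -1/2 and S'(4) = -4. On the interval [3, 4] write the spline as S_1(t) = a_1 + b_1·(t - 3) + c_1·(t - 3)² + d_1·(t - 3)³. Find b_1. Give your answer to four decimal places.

With m_i denoting the second derivative at x_i, h_i = 1, 1, and Δ_i = (y_(i+1) − y_i)/h_i = 4, 2:
  1·m_0 + 4·m_1 + 1·m_2 = 6(Δ_1 - Δ_0) = -12
Clamped end conditions give two more equations: 2h_0·m_0 + h_0·m_1 = 6(Δ_0 - S'(2)) = 27 and h_1·m_1 + 2h_1·m_2 = 6(S'(4) - Δ_1) = -36.
Hence m_0 = 59/4, m_1 = -5/2, m_2 = -67/4.
On [3, 4], with S_1(t) = a_1 + b_1·(t - 3) + c_1·(t - 3)² + d_1·(t - 3)³: c_1 = m_1/2 = -5/4, d_1 = (m_2 - m_1)/(6h_1) = -19/8, b_1 = Δ_1 - h_1(2m_1 + m_2)/6 = 45/8.

5.6250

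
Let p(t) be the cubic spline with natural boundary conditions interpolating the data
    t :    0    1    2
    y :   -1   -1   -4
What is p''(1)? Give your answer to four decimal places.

Put m_i = p'' at the i-th knot. Here h = (1, 1) and Δ = (0, -3), so the interior equations h_(i-1)·m_(i-1) + 2(h_(i-1)+h_i)·m_i + h_i·m_(i+1) = 6(Δ_i − Δ_(i-1)) read
  1·m_0 + 4·m_1 + 1·m_2 = 6(Δ_1 - Δ_0) = -18
Natural end conditions: m_0 = m_2 = 0.
Forward elimination and back-substitution give m_0 = 0, m_1 = -9/2, m_2 = 0.

-4.5000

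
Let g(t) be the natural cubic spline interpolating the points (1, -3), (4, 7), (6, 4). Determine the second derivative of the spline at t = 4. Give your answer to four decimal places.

-2.9000

Put M_i = g'' at the i-th knot. Here h = (3, 2) and Δ = (10/3, -3/2), so the interior equations h_(i-1)·M_(i-1) + 2(h_(i-1)+h_i)·M_i + h_i·M_(i+1) = 6(Δ_i − Δ_(i-1)) read
  3·M_0 + 10·M_1 + 2·M_2 = 6(Δ_1 - Δ_0) = -29
Natural end conditions: M_0 = M_2 = 0.
Hence M_0 = 0, M_1 = -29/10, M_2 = 0.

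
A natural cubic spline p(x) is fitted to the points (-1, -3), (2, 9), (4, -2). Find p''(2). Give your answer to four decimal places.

-5.7000

With M_i denoting the second derivative at x_i, h_i = 3, 2, and Δ_i = (y_(i+1) − y_i)/h_i = 4, -11/2:
  3·M_0 + 10·M_1 + 2·M_2 = 6(Δ_1 - Δ_0) = -57
Natural end conditions: M_0 = M_2 = 0.
Forward elimination and back-substitution give M_0 = 0, M_1 = -57/10, M_2 = 0.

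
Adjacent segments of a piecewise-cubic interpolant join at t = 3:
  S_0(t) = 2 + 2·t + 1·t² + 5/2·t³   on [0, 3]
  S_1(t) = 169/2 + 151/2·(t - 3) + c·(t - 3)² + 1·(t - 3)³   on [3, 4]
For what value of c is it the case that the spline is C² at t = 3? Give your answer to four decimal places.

23.5000

S_0''(t) = 2 + 15·t, so S_0''(3) = 47. On the right, S_1''(3) = 2c, so c = 47/2.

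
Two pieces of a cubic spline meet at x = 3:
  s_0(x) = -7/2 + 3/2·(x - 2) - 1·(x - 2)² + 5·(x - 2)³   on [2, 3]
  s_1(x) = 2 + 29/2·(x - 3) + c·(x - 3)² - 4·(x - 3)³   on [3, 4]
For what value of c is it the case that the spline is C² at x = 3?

s_0''(x) = -2 + 30·(x - 2), so s_0''(3) = 28. On the right, s_1''(3) = 2c, so c = 14.

14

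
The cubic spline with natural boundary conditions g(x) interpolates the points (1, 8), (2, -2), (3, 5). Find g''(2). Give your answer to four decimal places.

Write M_i for g''(x_i). With h_i = 1, 1 and divided differences Δ_i = -10, 7, the continuity of g' gives the tridiagonal system
  1·M_0 + 4·M_1 + 1·M_2 = 6(Δ_1 - Δ_0) = 102
Natural end conditions: M_0 = M_2 = 0.
Solving: M_0 = 0, M_1 = 51/2, M_2 = 0.

25.5000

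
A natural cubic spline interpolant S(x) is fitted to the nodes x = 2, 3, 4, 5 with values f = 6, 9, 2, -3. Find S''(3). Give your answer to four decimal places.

-16.8000

Write M_i for S''(x_i). With h_i = 1, 1, 1 and divided differences Δ_i = 3, -7, -5, the continuity of S' gives the tridiagonal system
  1·M_0 + 4·M_1 + 1·M_2 = 6(Δ_1 - Δ_0) = -60
  1·M_1 + 4·M_2 + 1·M_3 = 6(Δ_2 - Δ_1) = 12
Natural end conditions: M_0 = M_3 = 0.
Hence M_0 = 0, M_1 = -84/5, M_2 = 36/5, M_3 = 0.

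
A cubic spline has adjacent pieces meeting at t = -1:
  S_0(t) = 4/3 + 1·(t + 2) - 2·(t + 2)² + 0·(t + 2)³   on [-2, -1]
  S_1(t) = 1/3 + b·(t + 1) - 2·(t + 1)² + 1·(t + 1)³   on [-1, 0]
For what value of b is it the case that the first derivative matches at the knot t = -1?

-3

S_0'(t) = 1 - 4·(t + 2) + 0·(t + 2)², so S_0'(-1) = -3. On the right, S_1'(-1) = b, so b = -3.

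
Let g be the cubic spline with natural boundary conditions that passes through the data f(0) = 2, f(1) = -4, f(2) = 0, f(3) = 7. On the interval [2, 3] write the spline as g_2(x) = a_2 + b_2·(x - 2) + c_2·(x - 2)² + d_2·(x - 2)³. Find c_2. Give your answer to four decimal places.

0.4000

With M_i denoting the second derivative at x_i, h_i = 1, 1, 1, and Δ_i = (y_(i+1) − y_i)/h_i = -6, 4, 7:
  1·M_0 + 4·M_1 + 1·M_2 = 6(Δ_1 - Δ_0) = 60
  1·M_1 + 4·M_2 + 1·M_3 = 6(Δ_2 - Δ_1) = 18
Natural end conditions: M_0 = M_3 = 0.
Forward elimination and back-substitution give M_0 = 0, M_1 = 74/5, M_2 = 4/5, M_3 = 0.
On [2, 3], with g_2(x) = a_2 + b_2·(x - 2) + c_2·(x - 2)² + d_2·(x - 2)³: c_2 = M_2/2 = 2/5, d_2 = (M_3 - M_2)/(6h_2) = -2/15, b_2 = Δ_2 - h_2(2M_2 + M_3)/6 = 101/15.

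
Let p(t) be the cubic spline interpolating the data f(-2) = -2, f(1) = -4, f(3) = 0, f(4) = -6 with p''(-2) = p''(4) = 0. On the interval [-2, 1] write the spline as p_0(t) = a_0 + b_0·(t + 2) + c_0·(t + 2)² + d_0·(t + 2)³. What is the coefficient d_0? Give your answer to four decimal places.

Let m_i = p''(x_i). Step sizes h_i = 3, 2, 1; slopes of the chords Δ_i = (y_(i+1) - y_i)/h_i = -2/3, 2, -6.
  3·m_0 + 10·m_1 + 2·m_2 = 6(Δ_1 - Δ_0) = 16
  2·m_1 + 6·m_2 + 1·m_3 = 6(Δ_2 - Δ_1) = -48
Natural end conditions: m_0 = m_3 = 0.
Solving: m_0 = 0, m_1 = 24/7, m_2 = -64/7, m_3 = 0.
On [-2, 1], with p_0(t) = a_0 + b_0·(t + 2) + c_0·(t + 2)² + d_0·(t + 2)³: c_0 = m_0/2 = 0, d_0 = (m_1 - m_0)/(6h_0) = 4/21, b_0 = Δ_0 - h_0(2m_0 + m_1)/6 = -50/21.

0.1905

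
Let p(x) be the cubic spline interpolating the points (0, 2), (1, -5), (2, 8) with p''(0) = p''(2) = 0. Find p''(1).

30

Write M_i for p''(x_i). With h_i = 1, 1 and divided differences Δ_i = -7, 13, the continuity of p' gives the tridiagonal system
  1·M_0 + 4·M_1 + 1·M_2 = 6(Δ_1 - Δ_0) = 120
Natural end conditions: M_0 = M_2 = 0.
Solving: M_0 = 0, M_1 = 30, M_2 = 0.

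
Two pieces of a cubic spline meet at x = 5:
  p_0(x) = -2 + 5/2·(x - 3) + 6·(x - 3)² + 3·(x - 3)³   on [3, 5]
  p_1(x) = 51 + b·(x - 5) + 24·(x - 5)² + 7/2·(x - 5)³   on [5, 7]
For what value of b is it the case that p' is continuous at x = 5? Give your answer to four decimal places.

p_0'(x) = 5/2 + 12·(x - 3) + 9·(x - 3)², so p_0'(5) = 125/2. On the right, p_1'(5) = b, so b = 125/2.

62.5000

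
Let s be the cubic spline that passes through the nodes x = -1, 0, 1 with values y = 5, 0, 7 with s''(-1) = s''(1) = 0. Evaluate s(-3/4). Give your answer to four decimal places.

Write m_i for s''(x_i). With h_i = 1, 1 and divided differences Δ_i = -5, 7, the continuity of s' gives the tridiagonal system
  1·m_0 + 4·m_1 + 1·m_2 = 6(Δ_1 - Δ_0) = 72
Natural end conditions: m_0 = m_2 = 0.
Forward elimination and back-substitution give m_0 = 0, m_1 = 18, m_2 = 0.
On [-1, 0], s(x) = 5 - 8·(x + 1) + 0·(x + 1)² + 3·(x + 1)³.
With (x + 1) = 1/4: s(-3/4) = 195/64.

3.0469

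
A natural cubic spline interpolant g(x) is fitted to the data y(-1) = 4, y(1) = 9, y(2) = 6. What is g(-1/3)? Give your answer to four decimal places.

Put m_i = g'' at the i-th knot. Here h = (2, 1) and Δ = (5/2, -3), so the interior equations h_(i-1)·m_(i-1) + 2(h_(i-1)+h_i)·m_i + h_i·m_(i+1) = 6(Δ_i − Δ_(i-1)) read
  2·m_0 + 6·m_1 + 1·m_2 = 6(Δ_1 - Δ_0) = -33
Natural end conditions: m_0 = m_2 = 0.
Forward elimination and back-substitution give m_0 = 0, m_1 = -11/2, m_2 = 0.
On [-1, 1], g(x) = 4 + 13/3·(x + 1) + 0·(x + 1)² - 11/24·(x + 1)³.
With (x + 1) = 2/3: g(-1/3) = 547/81.

6.7531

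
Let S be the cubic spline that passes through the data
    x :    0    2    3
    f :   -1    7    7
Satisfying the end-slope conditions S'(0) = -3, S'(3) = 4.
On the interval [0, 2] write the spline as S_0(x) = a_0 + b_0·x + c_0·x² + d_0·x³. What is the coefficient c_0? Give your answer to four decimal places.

8.4167

With M_i denoting the second derivative at x_i, h_i = 2, 1, and Δ_i = (y_(i+1) − y_i)/h_i = 4, 0:
  2·M_0 + 6·M_1 + 1·M_2 = 6(Δ_1 - Δ_0) = -24
Clamped end conditions give two more equations: 2h_0·M_0 + h_0·M_1 = 6(Δ_0 - S'(0)) = 42 and h_1·M_1 + 2h_1·M_2 = 6(S'(3) - Δ_1) = 24.
Solving the tridiagonal system: M_0 = 101/6, M_1 = -38/3, M_2 = 55/3.
On [0, 2], with S_0(x) = a_0 + b_0·x + c_0·x² + d_0·x³: c_0 = M_0/2 = 101/12, d_0 = (M_1 - M_0)/(6h_0) = -59/24, b_0 = Δ_0 - h_0(2M_0 + M_1)/6 = -3.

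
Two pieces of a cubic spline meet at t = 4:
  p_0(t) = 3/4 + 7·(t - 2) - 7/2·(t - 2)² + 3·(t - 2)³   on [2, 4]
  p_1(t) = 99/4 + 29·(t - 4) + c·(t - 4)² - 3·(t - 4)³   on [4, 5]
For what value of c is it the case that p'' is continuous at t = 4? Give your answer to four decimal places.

p_0''(t) = -7 + 18·(t - 2), so p_0''(4) = 29. On the right, p_1''(4) = 2c, so c = 29/2.

14.5000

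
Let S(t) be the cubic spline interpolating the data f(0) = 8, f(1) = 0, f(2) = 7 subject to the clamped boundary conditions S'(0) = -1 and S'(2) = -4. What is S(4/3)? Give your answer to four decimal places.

2.1852

Let m_i = S''(x_i). Step sizes h_i = 1, 1; slopes of the chords Δ_i = (y_(i+1) - y_i)/h_i = -8, 7.
  1·m_0 + 4·m_1 + 1·m_2 = 6(Δ_1 - Δ_0) = 90
Clamped end conditions give two more equations: 2h_0·m_0 + h_0·m_1 = 6(Δ_0 - S'(0)) = -42 and h_1·m_1 + 2h_1·m_2 = 6(S'(2) - Δ_1) = -66.
Forward elimination and back-substitution give m_0 = -45, m_1 = 48, m_2 = -57.
On [1, 2], S(t) = 0 + 1/2·(t - 1) + 24·(t - 1)² - 35/2·(t - 1)³.
With (t - 1) = 1/3: S(4/3) = 59/27.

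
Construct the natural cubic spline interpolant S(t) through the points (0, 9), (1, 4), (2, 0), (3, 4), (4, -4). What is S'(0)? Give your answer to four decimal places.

With σ_i denoting the second derivative at x_i, h_i = 1, 1, 1, 1, and Δ_i = (y_(i+1) − y_i)/h_i = -5, -4, 4, -8:
  1·σ_0 + 4·σ_1 + 1·σ_2 = 6(Δ_1 - Δ_0) = 6
  1·σ_1 + 4·σ_2 + 1·σ_3 = 6(Δ_2 - Δ_1) = 48
  1·σ_2 + 4·σ_3 + 1·σ_4 = 6(Δ_3 - Δ_2) = -72
Natural end conditions: σ_0 = σ_4 = 0.
Forward elimination and back-substitution give σ_0 = 0, σ_1 = -87/28, σ_2 = 129/7, σ_3 = -633/28, σ_4 = 0.
On [0, 1], S'(t) = b_0 + 2c_0·t + 3d_0·t² with b_0 = Δ_0 - h_0(2σ_0 + σ_1)/6 = -251/56, c_0 = σ_0/2 = 0, d_0 = (σ_1 - σ_0)/(6h_0) = -29/56. So S'(0) = -251/56.

-4.4821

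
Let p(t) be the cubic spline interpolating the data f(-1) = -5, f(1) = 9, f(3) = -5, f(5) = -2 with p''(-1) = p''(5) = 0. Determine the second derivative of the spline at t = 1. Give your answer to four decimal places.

-12.9000

Let σ_i = p''(x_i). Step sizes h_i = 2, 2, 2; slopes of the chords Δ_i = (y_(i+1) - y_i)/h_i = 7, -7, 3/2.
  2·σ_0 + 8·σ_1 + 2·σ_2 = 6(Δ_1 - Δ_0) = -84
  2·σ_1 + 8·σ_2 + 2·σ_3 = 6(Δ_2 - Δ_1) = 51
Natural end conditions: σ_0 = σ_3 = 0.
Hence σ_0 = 0, σ_1 = -129/10, σ_2 = 48/5, σ_3 = 0.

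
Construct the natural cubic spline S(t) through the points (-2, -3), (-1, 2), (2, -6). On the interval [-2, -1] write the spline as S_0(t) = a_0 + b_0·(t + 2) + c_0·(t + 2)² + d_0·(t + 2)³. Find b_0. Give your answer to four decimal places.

With σ_i denoting the second derivative at x_i, h_i = 1, 3, and Δ_i = (y_(i+1) − y_i)/h_i = 5, -8/3:
  1·σ_0 + 8·σ_1 + 3·σ_2 = 6(Δ_1 - Δ_0) = -46
Natural end conditions: σ_0 = σ_2 = 0.
Solving the tridiagonal system: σ_0 = 0, σ_1 = -23/4, σ_2 = 0.
On [-2, -1], with S_0(t) = a_0 + b_0·(t + 2) + c_0·(t + 2)² + d_0·(t + 2)³: c_0 = σ_0/2 = 0, d_0 = (σ_1 - σ_0)/(6h_0) = -23/24, b_0 = Δ_0 - h_0(2σ_0 + σ_1)/6 = 143/24.

5.9583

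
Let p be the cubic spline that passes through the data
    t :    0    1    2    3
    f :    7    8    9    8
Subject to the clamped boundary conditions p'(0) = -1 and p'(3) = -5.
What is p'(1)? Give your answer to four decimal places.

Let M_i = p''(x_i). Step sizes h_i = 1, 1, 1; slopes of the chords Δ_i = (y_(i+1) - y_i)/h_i = 1, 1, -1.
  1·M_0 + 4·M_1 + 1·M_2 = 6(Δ_1 - Δ_0) = 0
  1·M_1 + 4·M_2 + 1·M_3 = 6(Δ_2 - Δ_1) = -12
Clamped end conditions give two more equations: 2h_0·M_0 + h_0·M_1 = 6(Δ_0 - p'(0)) = 12 and h_2·M_2 + 2h_2·M_3 = 6(p'(3) - Δ_2) = -24.
Solving: M_0 = 104/15, M_1 = -28/15, M_2 = 8/15, M_3 = -184/15.
On [1, 2], p'(t) = b_1 + 2c_1·(t - 1) + 3d_1·(t - 1)² with b_1 = Δ_1 - h_1(2M_1 + M_2)/6 = 23/15, c_1 = M_1/2 = -14/15, d_1 = (M_2 - M_1)/(6h_1) = 2/5. So p'(1) = 23/15.

1.5333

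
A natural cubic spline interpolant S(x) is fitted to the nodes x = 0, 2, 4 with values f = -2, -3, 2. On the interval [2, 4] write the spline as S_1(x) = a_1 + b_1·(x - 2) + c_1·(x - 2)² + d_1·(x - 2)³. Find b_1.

Put M_i = S'' at the i-th knot. Here h = (2, 2) and Δ = (-1/2, 5/2), so the interior equations h_(i-1)·M_(i-1) + 2(h_(i-1)+h_i)·M_i + h_i·M_(i+1) = 6(Δ_i − Δ_(i-1)) read
  2·M_0 + 8·M_1 + 2·M_2 = 6(Δ_1 - Δ_0) = 18
Natural end conditions: M_0 = M_2 = 0.
Forward elimination and back-substitution give M_0 = 0, M_1 = 9/4, M_2 = 0.
On [2, 4], with S_1(x) = a_1 + b_1·(x - 2) + c_1·(x - 2)² + d_1·(x - 2)³: c_1 = M_1/2 = 9/8, d_1 = (M_2 - M_1)/(6h_1) = -3/16, b_1 = Δ_1 - h_1(2M_1 + M_2)/6 = 1.

1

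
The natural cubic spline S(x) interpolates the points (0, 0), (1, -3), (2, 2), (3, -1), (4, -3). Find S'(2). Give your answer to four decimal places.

Let M_i = S''(x_i). Step sizes h_i = 1, 1, 1, 1; slopes of the chords Δ_i = (y_(i+1) - y_i)/h_i = -3, 5, -3, -2.
  1·M_0 + 4·M_1 + 1·M_2 = 6(Δ_1 - Δ_0) = 48
  1·M_1 + 4·M_2 + 1·M_3 = 6(Δ_2 - Δ_1) = -48
  1·M_2 + 4·M_3 + 1·M_4 = 6(Δ_3 - Δ_2) = 6
Natural end conditions: M_0 = M_4 = 0.
Forward elimination and back-substitution give M_0 = 0, M_1 = 459/28, M_2 = -123/7, M_3 = 165/28, M_4 = 0.
On [2, 3], S'(x) = b_2 + 2c_2·(x - 2) + 3d_2·(x - 2)² with b_2 = Δ_2 - h_2(2M_2 + M_3)/6 = 15/8, c_2 = M_2/2 = -123/14, d_2 = (M_3 - M_2)/(6h_2) = 219/56. So S'(2) = 15/8.

1.8750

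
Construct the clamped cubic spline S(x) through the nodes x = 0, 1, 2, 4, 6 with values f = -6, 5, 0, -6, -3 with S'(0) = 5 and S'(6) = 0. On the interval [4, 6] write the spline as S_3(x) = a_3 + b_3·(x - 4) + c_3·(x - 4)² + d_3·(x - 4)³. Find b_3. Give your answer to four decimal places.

0.9881

Write σ_i for S''(x_i). With h_i = 1, 1, 2, 2 and divided differences Δ_i = 11, -5, -3, 3/2, the continuity of S' gives the tridiagonal system
  1·σ_0 + 4·σ_1 + 1·σ_2 = 6(Δ_1 - Δ_0) = -96
  1·σ_1 + 6·σ_2 + 2·σ_3 = 6(Δ_2 - Δ_1) = 12
  2·σ_2 + 8·σ_3 + 2·σ_4 = 6(Δ_3 - Δ_2) = 27
Clamped end conditions give two more equations: 2h_0·σ_0 + h_0·σ_1 = 6(Δ_0 - S'(0)) = 36 and h_3·σ_3 + 2h_3·σ_4 = 6(S'(6) - Δ_3) = -9.
Hence σ_0 = 2963/84, σ_1 = -1451/42, σ_2 = 83/12, σ_3 = 53/21, σ_4 = -295/84.
On [4, 6], with S_3(x) = a_3 + b_3·(x - 4) + c_3·(x - 4)² + d_3·(x - 4)³: c_3 = σ_3/2 = 53/42, d_3 = (σ_4 - σ_3)/(6h_3) = -169/336, b_3 = Δ_3 - h_3(2σ_3 + σ_4)/6 = 83/84.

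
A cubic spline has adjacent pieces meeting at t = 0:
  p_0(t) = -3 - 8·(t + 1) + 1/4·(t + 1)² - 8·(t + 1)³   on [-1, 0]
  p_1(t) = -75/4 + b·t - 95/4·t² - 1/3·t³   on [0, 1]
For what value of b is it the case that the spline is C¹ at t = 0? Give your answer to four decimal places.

-31.5000

p_0'(t) = -8 + 1/2·(t + 1) - 24·(t + 1)², so p_0'(0) = -63/2. On the right, p_1'(0) = b, so b = -63/2.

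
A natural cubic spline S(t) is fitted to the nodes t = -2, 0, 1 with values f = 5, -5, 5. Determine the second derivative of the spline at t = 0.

15

Put σ_i = S'' at the i-th knot. Here h = (2, 1) and Δ = (-5, 10), so the interior equations h_(i-1)·σ_(i-1) + 2(h_(i-1)+h_i)·σ_i + h_i·σ_(i+1) = 6(Δ_i − Δ_(i-1)) read
  2·σ_0 + 6·σ_1 + 1·σ_2 = 6(Δ_1 - Δ_0) = 90
Natural end conditions: σ_0 = σ_2 = 0.
Solving: σ_0 = 0, σ_1 = 15, σ_2 = 0.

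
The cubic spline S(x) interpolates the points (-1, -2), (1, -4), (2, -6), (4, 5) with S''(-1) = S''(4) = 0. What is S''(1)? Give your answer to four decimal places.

Let σ_i = S''(x_i). Step sizes h_i = 2, 1, 2; slopes of the chords Δ_i = (y_(i+1) - y_i)/h_i = -1, -2, 11/2.
  2·σ_0 + 6·σ_1 + 1·σ_2 = 6(Δ_1 - Δ_0) = -6
  1·σ_1 + 6·σ_2 + 2·σ_3 = 6(Δ_2 - Δ_1) = 45
Natural end conditions: σ_0 = σ_3 = 0.
Hence σ_0 = 0, σ_1 = -81/35, σ_2 = 276/35, σ_3 = 0.

-2.3143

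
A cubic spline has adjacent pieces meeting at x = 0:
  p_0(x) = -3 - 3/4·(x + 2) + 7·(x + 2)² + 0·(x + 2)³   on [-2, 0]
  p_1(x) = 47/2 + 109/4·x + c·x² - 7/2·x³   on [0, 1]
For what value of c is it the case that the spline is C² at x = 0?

p_0''(x) = 14 + 0·(x + 2), so p_0''(0) = 14. On the right, p_1''(0) = 2c, so c = 7.

7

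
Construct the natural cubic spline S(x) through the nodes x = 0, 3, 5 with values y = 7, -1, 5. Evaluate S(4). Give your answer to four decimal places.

1.1500

Let m_i = S''(x_i). Step sizes h_i = 3, 2; slopes of the chords Δ_i = (y_(i+1) - y_i)/h_i = -8/3, 3.
  3·m_0 + 10·m_1 + 2·m_2 = 6(Δ_1 - Δ_0) = 34
Natural end conditions: m_0 = m_2 = 0.
Solving: m_0 = 0, m_1 = 17/5, m_2 = 0.
On [3, 5], S(x) = -1 + 11/15·(x - 3) + 17/10·(x - 3)² - 17/60·(x - 3)³.
With (x - 3) = 1: S(4) = 23/20.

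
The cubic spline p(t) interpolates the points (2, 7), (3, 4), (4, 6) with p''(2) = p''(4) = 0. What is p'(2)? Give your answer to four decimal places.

With M_i denoting the second derivative at x_i, h_i = 1, 1, and Δ_i = (y_(i+1) − y_i)/h_i = -3, 2:
  1·M_0 + 4·M_1 + 1·M_2 = 6(Δ_1 - Δ_0) = 30
Natural end conditions: M_0 = M_2 = 0.
Solving the tridiagonal system: M_0 = 0, M_1 = 15/2, M_2 = 0.
On [2, 3], p'(t) = b_0 + 2c_0·(t - 2) + 3d_0·(t - 2)² with b_0 = Δ_0 - h_0(2M_0 + M_1)/6 = -17/4, c_0 = M_0/2 = 0, d_0 = (M_1 - M_0)/(6h_0) = 5/4. So p'(2) = -17/4.

-4.2500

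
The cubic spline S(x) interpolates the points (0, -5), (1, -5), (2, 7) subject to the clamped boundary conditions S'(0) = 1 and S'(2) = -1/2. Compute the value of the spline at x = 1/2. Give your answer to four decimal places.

Let M_i = S''(x_i). Step sizes h_i = 1, 1; slopes of the chords Δ_i = (y_(i+1) - y_i)/h_i = 0, 12.
  1·M_0 + 4·M_1 + 1·M_2 = 6(Δ_1 - Δ_0) = 72
Clamped end conditions give two more equations: 2h_0·M_0 + h_0·M_1 = 6(Δ_0 - S'(0)) = -6 and h_1·M_1 + 2h_1·M_2 = 6(S'(2) - Δ_1) = -75.
Solving: M_0 = -87/4, M_1 = 75/2, M_2 = -225/4.
On [0, 1], S(x) = -5 + 1·x - 87/8·x² + 79/8·x³.
With x = 1/2: S(1/2) = -383/64.

-5.9844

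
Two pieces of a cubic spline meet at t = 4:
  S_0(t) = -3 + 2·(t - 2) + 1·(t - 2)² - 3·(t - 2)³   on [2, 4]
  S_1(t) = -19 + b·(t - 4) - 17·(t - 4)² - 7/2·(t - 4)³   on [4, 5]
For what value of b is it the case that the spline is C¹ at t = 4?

-30

S_0'(t) = 2 + 2·(t - 2) - 9·(t - 2)², so S_0'(4) = -30. On the right, S_1'(4) = b, so b = -30.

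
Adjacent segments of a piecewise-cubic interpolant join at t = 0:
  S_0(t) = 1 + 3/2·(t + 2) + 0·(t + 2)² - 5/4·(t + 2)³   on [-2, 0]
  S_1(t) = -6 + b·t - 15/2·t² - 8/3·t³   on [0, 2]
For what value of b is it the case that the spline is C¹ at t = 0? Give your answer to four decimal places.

-13.5000

S_0'(t) = 3/2 + 0·(t + 2) - 15/4·(t + 2)², so S_0'(0) = -27/2. On the right, S_1'(0) = b, so b = -27/2.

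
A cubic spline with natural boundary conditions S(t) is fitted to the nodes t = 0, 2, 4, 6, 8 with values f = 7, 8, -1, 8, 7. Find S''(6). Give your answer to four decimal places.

Let m_i = S''(x_i). Step sizes h_i = 2, 2, 2, 2; slopes of the chords Δ_i = (y_(i+1) - y_i)/h_i = 1/2, -9/2, 9/2, -1/2.
  2·m_0 + 8·m_1 + 2·m_2 = 6(Δ_1 - Δ_0) = -30
  2·m_1 + 8·m_2 + 2·m_3 = 6(Δ_2 - Δ_1) = 54
  2·m_2 + 8·m_3 + 2·m_4 = 6(Δ_3 - Δ_2) = -30
Natural end conditions: m_0 = m_4 = 0.
Hence m_0 = 0, m_1 = -87/14, m_2 = 69/7, m_3 = -87/14, m_4 = 0.

-6.2143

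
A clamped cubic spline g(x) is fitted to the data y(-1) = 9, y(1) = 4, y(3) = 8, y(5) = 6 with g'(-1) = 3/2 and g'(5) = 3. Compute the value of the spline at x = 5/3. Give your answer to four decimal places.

4.7704

Put M_i = g'' at the i-th knot. Here h = (2, 2, 2) and Δ = (-5/2, 2, -1), so the interior equations h_(i-1)·M_(i-1) + 2(h_(i-1)+h_i)·M_i + h_i·M_(i+1) = 6(Δ_i − Δ_(i-1)) read
  2·M_0 + 8·M_1 + 2·M_2 = 6(Δ_1 - Δ_0) = 27
  2·M_1 + 8·M_2 + 2·M_3 = 6(Δ_2 - Δ_1) = -18
Clamped end conditions give two more equations: 2h_0·M_0 + h_0·M_1 = 6(Δ_0 - g'(-1)) = -24 and h_2·M_2 + 2h_2·M_3 = 6(g'(5) - Δ_2) = 24.
Solving the tridiagonal system: M_0 = -97/10, M_1 = 37/5, M_2 = -32/5, M_3 = 46/5.
On [1, 3], g(x) = 4 - 4/5·(x - 1) + 37/10·(x - 1)² - 23/20·(x - 1)³.
With (x - 1) = 2/3: g(5/3) = 644/135.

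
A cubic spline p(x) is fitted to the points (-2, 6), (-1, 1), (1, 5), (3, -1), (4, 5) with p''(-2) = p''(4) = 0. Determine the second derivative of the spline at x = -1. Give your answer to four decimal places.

10.1000

Let m_i = p''(x_i). Step sizes h_i = 1, 2, 2, 1; slopes of the chords Δ_i = (y_(i+1) - y_i)/h_i = -5, 2, -3, 6.
  1·m_0 + 6·m_1 + 2·m_2 = 6(Δ_1 - Δ_0) = 42
  2·m_1 + 8·m_2 + 2·m_3 = 6(Δ_2 - Δ_1) = -30
  2·m_2 + 6·m_3 + 1·m_4 = 6(Δ_3 - Δ_2) = 54
Natural end conditions: m_0 = m_4 = 0.
Hence m_0 = 0, m_1 = 101/10, m_2 = -93/10, m_3 = 121/10, m_4 = 0.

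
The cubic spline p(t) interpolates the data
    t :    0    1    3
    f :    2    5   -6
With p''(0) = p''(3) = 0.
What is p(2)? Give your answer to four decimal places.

1.6250

Put M_i = p'' at the i-th knot. Here h = (1, 2) and Δ = (3, -11/2), so the interior equations h_(i-1)·M_(i-1) + 2(h_(i-1)+h_i)·M_i + h_i·M_(i+1) = 6(Δ_i − Δ_(i-1)) read
  1·M_0 + 6·M_1 + 2·M_2 = 6(Δ_1 - Δ_0) = -51
Natural end conditions: M_0 = M_2 = 0.
Forward elimination and back-substitution give M_0 = 0, M_1 = -17/2, M_2 = 0.
On [1, 3], p(t) = 5 + 1/6·(t - 1) - 17/4·(t - 1)² + 17/24·(t - 1)³.
With (t - 1) = 1: p(2) = 13/8.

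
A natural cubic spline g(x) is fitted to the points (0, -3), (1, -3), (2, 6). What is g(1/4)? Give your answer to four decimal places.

With M_i denoting the second derivative at x_i, h_i = 1, 1, and Δ_i = (y_(i+1) − y_i)/h_i = 0, 9:
  1·M_0 + 4·M_1 + 1·M_2 = 6(Δ_1 - Δ_0) = 54
Natural end conditions: M_0 = M_2 = 0.
Forward elimination and back-substitution give M_0 = 0, M_1 = 27/2, M_2 = 0.
On [0, 1], g(x) = -3 - 9/4·x + 0·x² + 9/4·x³.
With x = 1/4: g(1/4) = -903/256.

-3.5273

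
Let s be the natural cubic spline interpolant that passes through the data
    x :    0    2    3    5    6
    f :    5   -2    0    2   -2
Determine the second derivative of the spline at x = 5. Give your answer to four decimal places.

-4.9032

Put M_i = s'' at the i-th knot. Here h = (2, 1, 2, 1) and Δ = (-7/2, 2, 1, -4), so the interior equations h_(i-1)·M_(i-1) + 2(h_(i-1)+h_i)·M_i + h_i·M_(i+1) = 6(Δ_i − Δ_(i-1)) read
  2·M_0 + 6·M_1 + 1·M_2 = 6(Δ_1 - Δ_0) = 33
  1·M_1 + 6·M_2 + 2·M_3 = 6(Δ_2 - Δ_1) = -6
  2·M_2 + 6·M_3 + 1·M_4 = 6(Δ_3 - Δ_2) = -30
Natural end conditions: M_0 = M_4 = 0.
Solving: M_0 = 0, M_1 = 172/31, M_2 = -9/31, M_3 = -152/31, M_4 = 0.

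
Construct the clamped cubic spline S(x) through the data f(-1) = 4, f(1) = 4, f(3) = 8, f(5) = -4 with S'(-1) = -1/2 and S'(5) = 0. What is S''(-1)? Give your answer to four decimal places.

-1.5333

Let M_i = S''(x_i). Step sizes h_i = 2, 2, 2; slopes of the chords Δ_i = (y_(i+1) - y_i)/h_i = 0, 2, -6.
  2·M_0 + 8·M_1 + 2·M_2 = 6(Δ_1 - Δ_0) = 12
  2·M_1 + 8·M_2 + 2·M_3 = 6(Δ_2 - Δ_1) = -48
Clamped end conditions give two more equations: 2h_0·M_0 + h_0·M_1 = 6(Δ_0 - S'(-1)) = 3 and h_2·M_2 + 2h_2·M_3 = 6(S'(5) - Δ_2) = 36.
Solving the tridiagonal system: M_0 = -23/15, M_1 = 137/30, M_2 = -161/15, M_3 = 431/30.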